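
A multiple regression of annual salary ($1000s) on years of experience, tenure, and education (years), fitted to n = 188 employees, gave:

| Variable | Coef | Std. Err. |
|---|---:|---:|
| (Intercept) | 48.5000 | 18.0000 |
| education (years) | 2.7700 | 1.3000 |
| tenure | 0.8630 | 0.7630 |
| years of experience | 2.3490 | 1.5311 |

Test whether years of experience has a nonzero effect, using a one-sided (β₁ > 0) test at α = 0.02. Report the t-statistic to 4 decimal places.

t = 1.5342

Read off: b = 2.3490, SE = 1.5311 for years of experience.
H₀: β₁ = 0 vs H₁: β₁ > 0.
t = 2.3490 / 1.5311 = 1.5342.
df = n − k − 1 = 188 − 3 − 1 = 184.
One-sided p ≈ 0.0634, which is ≥ 0.02, so fail to reject H₀.
The data do not give significant evidence that the true slope on years of experience is positive, holding the other predictors fixed.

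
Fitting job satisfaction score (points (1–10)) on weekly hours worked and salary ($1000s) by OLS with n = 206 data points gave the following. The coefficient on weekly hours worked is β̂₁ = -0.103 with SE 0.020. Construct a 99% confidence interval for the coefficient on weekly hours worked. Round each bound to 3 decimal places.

df = n − k − 1 = 206 − 2 − 1 = 203.
t* = t_{0.005, 203} = 2.600265.
Margin = t* × SE = 2.600265 × 0.020 = 0.05201.
CI: -0.103 ± 0.05201 → (-0.155, -0.051).
With 99% confidence, each one-unit increase in weekly hours worked is associated with a change of between -0.155 and -0.051 points (1–10) in job satisfaction score, holding the other predictors fixed.

(-0.155, -0.051)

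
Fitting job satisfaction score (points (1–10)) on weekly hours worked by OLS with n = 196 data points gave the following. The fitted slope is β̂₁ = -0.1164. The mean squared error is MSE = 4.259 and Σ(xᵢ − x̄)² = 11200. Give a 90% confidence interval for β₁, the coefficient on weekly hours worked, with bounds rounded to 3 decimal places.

SE(β̂₁) = √(MSE/Sₓₓ) = √(4.259/11200) = 0.0195005.
df = n − 2 = 194.
t* = t_{0.05, 194} = 1.652746.
Margin = t* × SE = 1.652746 × 0.0195005 = 0.03223.
CI: -0.1164 ± 0.03223 → (-0.149, -0.084).
With 90% confidence, each one-unit increase in weekly hours worked is associated with a change of between -0.149 and -0.084 points (1–10) in job satisfaction score.

(-0.149, -0.084)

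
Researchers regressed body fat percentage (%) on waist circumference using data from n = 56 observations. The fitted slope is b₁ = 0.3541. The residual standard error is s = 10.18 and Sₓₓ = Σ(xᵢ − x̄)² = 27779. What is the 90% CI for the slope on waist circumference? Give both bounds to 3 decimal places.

SE(b₁) = s/√Sₓₓ = 10.18/√27779 = 0.0610787.
df = n − 2 = 54.
t* = t_{0.05, 54} = 1.673565.
Margin = t* × SE = 1.673565 × 0.0610787 = 0.10222.
CI: 0.3541 ± 0.10222 → (0.252, 0.456).
With 90% confidence, each one-unit increase in waist circumference is associated with a change of between 0.252 and 0.456 % in body fat percentage.

(0.252, 0.456)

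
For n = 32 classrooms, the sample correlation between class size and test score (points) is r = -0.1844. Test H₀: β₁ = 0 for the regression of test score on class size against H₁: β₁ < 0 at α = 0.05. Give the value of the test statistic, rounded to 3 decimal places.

t = r·√(n − 2)/√(1 − r²) = -0.1844·√30/√0.965997 = -1.028.
df = n − 2 = 30.
One-sided p ≈ 0.1562, which is ≥ 0.05, so fail to reject H₀.
The data do not give significant evidence of a linear association between class size and test score.

t = -1.028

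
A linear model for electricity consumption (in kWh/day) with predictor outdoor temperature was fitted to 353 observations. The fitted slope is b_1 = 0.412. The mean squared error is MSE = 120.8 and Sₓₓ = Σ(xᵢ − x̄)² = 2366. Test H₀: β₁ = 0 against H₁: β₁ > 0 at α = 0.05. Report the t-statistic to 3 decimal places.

SE(b_1) = √(MSE/Sₓₓ) = √(120.8/2366) = 0.225957.
t = 0.412 / 0.225957 = 1.823.
df = n − 2 = 351.
One-sided p ≈ 0.0346, which is < 0.05, so reject H₀.
There is evidence that the true slope on outdoor temperature is positive.

t = 1.823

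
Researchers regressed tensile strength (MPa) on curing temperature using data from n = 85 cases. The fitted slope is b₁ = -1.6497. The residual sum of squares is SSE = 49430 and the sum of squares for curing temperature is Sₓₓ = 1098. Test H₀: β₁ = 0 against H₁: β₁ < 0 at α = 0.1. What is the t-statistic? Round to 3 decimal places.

t = -2.240

MSE = SSE/(n − 2) = 49430/83 = 595.542.
SE(b₁) = √(MSE/Sₓₓ) = √(595.542/1098) = 0.73647.
t = -1.6497 / 0.73647 = -2.240.
df = n − 2 = 83.
One-sided p ≈ 0.0139, which is < 0.1, so reject H₀.
There is evidence that the true slope on curing temperature is negative.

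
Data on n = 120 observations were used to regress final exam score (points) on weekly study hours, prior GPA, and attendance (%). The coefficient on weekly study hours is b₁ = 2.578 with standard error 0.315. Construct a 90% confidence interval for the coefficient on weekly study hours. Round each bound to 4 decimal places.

df = n − k − 1 = 120 − 3 − 1 = 116.
t* = t_{0.05, 116} = 1.658096.
Margin = t* × SE = 1.658096 × 0.315 = 0.522300.
CI: 2.578 ± 0.522300 → (2.0557, 3.1003).
With 90% confidence, each one-unit increase in weekly study hours is associated with a change of between 2.0557 and 3.1003 points in final exam score, holding the other predictors fixed.

(2.0557, 3.1003)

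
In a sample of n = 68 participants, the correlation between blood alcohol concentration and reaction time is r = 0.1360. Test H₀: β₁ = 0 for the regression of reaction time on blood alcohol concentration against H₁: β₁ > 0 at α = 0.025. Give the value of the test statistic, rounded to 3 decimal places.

t = 1.115

t = r·√(n − 2)/√(1 − r²) = 0.1360·√66/√0.981504 = 1.115.
df = n − 2 = 66.
One-sided p ≈ 0.1344, which is ≥ 0.025, so fail to reject H₀.
The data do not give significant evidence of a linear association between blood alcohol concentration and reaction time.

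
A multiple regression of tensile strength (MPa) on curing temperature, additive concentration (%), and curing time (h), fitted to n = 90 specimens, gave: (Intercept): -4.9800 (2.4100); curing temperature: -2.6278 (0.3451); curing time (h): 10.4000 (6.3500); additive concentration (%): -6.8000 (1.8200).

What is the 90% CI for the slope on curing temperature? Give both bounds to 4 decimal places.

Read off: b = -2.6278, SE = 0.3451 for curing temperature.
df = n − k − 1 = 90 − 3 − 1 = 86.
t* = t_{0.05, 86} = 1.662765.
Margin = t* × SE = 1.662765 × 0.3451 = 0.573820.
CI: -2.6278 ± 0.573820 → (-3.2016, -2.0540).

(-3.2016, -2.0540)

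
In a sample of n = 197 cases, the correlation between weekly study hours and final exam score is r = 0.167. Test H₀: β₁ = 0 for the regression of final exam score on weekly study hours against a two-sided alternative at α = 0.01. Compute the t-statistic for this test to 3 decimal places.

t = 2.365

t = r·√(n − 2)/√(1 − r²) = 0.167·√195/√0.972111 = 2.365.
df = n − 2 = 195.
Two-sided p ≈ 0.0190, which is ≥ 0.01, so fail to reject H₀.
The data do not give significant evidence of a linear association between weekly study hours and final exam score.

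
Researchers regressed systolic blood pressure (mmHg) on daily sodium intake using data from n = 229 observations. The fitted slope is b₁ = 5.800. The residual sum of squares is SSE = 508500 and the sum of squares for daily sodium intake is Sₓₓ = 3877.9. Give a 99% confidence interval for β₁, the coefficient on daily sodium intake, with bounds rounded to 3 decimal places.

MSE = SSE/(n − 2) = 508500/227 = 2240.09.
SE(b₁) = √(MSE/Sₓₓ) = √(2240.09/3877.9) = 0.760036.
df = n − 2 = 227.
t* = t_{0.005, 227} = 2.597661.
Margin = t* × SE = 2.597661 × 0.760036 = 1.97432.
CI: 5.800 ± 1.97432 → (3.826, 7.774).
With 99% confidence, each one-unit increase in daily sodium intake is associated with a change of between 3.826 and 7.774 mmHg in systolic blood pressure.

(3.826, 7.774)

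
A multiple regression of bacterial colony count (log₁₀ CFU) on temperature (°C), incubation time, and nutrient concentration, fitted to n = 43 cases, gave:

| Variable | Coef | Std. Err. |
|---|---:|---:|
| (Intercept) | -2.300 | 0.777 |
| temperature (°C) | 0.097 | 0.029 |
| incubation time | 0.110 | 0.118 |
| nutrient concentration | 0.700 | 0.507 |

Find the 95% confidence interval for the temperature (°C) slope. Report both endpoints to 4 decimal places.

(0.0383, 0.1557)

Read off: b = 0.097, SE = 0.029 for temperature (°C).
df = n − k − 1 = 43 − 3 − 1 = 39.
t* = t_{0.025, 39} = 2.022691.
Margin = t* × SE = 2.022691 × 0.029 = 0.058658.
CI: 0.097 ± 0.058658 → (0.0383, 0.1557).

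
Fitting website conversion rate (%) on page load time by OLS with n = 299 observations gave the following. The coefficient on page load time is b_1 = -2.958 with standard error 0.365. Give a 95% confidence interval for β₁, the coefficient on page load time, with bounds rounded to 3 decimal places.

(-3.676, -2.240)

df = n − 2 = 299 − 2 = 297.
t* = t_{0.025, 297} = 1.967984.
Margin = t* × SE = 1.967984 × 0.365 = 0.71831.
CI: -2.958 ± 0.71831 → (-3.676, -2.240).
With 95% confidence, each one-unit increase in page load time is associated with a change of between -3.676 and -2.240 % in website conversion rate.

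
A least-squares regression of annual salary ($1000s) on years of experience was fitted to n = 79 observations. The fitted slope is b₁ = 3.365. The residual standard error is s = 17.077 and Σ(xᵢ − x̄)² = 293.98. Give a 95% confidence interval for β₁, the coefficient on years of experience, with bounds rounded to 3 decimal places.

(1.382, 5.348)

SE(b₁) = s/√Sₓₓ = 17.077/√293.98 = 0.995985.
df = n − 2 = 77.
t* = t_{0.025, 77} = 1.991254.
Margin = t* × SE = 1.991254 × 0.995985 = 1.98326.
CI: 3.365 ± 1.98326 → (1.382, 5.348).
With 95% confidence, each one-unit increase in years of experience is associated with a change of between 1.382 and 5.348 $1000s in annual salary.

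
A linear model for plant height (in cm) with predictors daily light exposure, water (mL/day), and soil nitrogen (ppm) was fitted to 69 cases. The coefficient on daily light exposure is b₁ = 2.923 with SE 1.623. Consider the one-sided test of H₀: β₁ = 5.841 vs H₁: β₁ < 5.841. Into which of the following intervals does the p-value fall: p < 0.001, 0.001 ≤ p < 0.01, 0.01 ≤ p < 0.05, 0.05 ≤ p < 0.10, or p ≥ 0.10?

t = (2.923 − 5.841) / 1.623 = -1.798.
df = n − k − 1 = 69 − 3 − 1 = 65.
One-sided p = P(T_{65} < t) ≈ 0.0384.
So 0.01 ≤ p < 0.05.

0.01 ≤ p < 0.05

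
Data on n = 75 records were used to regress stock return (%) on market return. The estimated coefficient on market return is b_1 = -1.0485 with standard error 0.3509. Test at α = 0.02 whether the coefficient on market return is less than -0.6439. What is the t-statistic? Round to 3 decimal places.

t = -1.153

H₀: β₁ = -0.6439 vs H₁: β₁ < -0.6439.
t = (b_1 − β₁⁰)/SE = (-1.0485 − (-0.6439)) / 0.3509 = -1.153.
df = n − 2 = 75 − 2 = 73.
One-sided p ≈ 0.1263, which is ≥ 0.02, so fail to reject H₀.
The data do not give significant evidence that the true slope on market return is below -0.6439 % per unit.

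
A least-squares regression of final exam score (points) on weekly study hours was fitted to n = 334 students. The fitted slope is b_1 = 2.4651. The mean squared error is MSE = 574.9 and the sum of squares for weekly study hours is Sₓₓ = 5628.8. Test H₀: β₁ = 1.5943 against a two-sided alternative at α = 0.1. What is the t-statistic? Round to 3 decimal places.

SE(b_1) = √(MSE/Sₓₓ) = √(574.9/5628.8) = 0.319586.
t = (2.4651 − 1.5943) / 0.319586 = 2.725.
df = n − 2 = 332.
Two-sided p ≈ 0.0068, which is < 0.1, so reject H₀.
There is evidence that the true slope on weekly study hours differs from 1.5943 points per unit.

t = 2.725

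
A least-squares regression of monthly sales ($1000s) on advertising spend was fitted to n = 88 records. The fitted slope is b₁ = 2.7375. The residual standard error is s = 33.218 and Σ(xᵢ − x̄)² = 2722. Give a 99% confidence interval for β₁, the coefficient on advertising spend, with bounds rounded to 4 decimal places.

SE(b₁) = s/√Sₓₓ = 33.218/√2722 = 0.636692.
df = n − 2 = 86.
t* = t_{0.005, 86} = 2.634212.
Margin = t* × SE = 2.634212 × 0.636692 = 1.677182.
CI: 2.7375 ± 1.677182 → (1.0603, 4.4147).
With 99% confidence, each one-unit increase in advertising spend is associated with a change of between 1.0603 and 4.4147 $1000s in monthly sales.

(1.0603, 4.4147)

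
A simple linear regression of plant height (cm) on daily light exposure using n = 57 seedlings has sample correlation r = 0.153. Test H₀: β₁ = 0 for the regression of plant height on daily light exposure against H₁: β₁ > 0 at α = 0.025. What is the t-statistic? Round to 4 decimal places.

t = r·√(n − 2)/√(1 − r²) = 0.153·√55/√0.976591 = 1.1482.
df = n − 2 = 55.
One-sided p ≈ 0.1279, which is ≥ 0.025, so fail to reject H₀.
The data do not give significant evidence of a linear association between daily light exposure and plant height.

t = 1.1482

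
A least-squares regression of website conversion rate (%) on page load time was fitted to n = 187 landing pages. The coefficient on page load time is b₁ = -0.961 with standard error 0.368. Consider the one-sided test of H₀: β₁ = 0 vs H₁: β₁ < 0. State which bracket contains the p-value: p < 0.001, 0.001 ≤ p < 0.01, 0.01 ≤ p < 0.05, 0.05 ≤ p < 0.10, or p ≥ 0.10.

t = -0.961 / 0.368 = -2.611.
df = n − 2 = 187 − 2 = 185.
One-sided p = P(T_{185} < t) ≈ 0.0049.
So 0.001 ≤ p < 0.01.

0.001 ≤ p < 0.01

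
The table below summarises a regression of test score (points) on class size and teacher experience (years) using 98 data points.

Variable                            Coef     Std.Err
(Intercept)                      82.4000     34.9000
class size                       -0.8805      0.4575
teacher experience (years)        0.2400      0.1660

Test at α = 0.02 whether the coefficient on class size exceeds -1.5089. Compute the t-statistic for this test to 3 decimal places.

t = 1.374

Read off: b = -0.8805, SE = 0.4575 for class size.
H₀: β₁ = -1.5089 vs H₁: β₁ > -1.5089.
t = (-0.8805 − (-1.5089)) / 0.4575 = 1.374.
df = n − k − 1 = 98 − 2 − 1 = 95.
One-sided p ≈ 0.0864, which is ≥ 0.02, so fail to reject H₀.
The data do not give significant evidence that the true slope on class size exceeds -1.5089 points per unit, holding the other predictors fixed.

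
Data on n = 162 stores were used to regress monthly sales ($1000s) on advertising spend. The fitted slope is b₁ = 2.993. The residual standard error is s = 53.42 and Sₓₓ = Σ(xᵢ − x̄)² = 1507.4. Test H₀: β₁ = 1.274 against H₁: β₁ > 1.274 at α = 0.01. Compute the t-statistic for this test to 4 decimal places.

t = 1.2494

SE(b₁) = s/√Sₓₓ = 53.42/√1507.4 = 1.37591.
t = (2.993 − 1.274) / 1.37591 = 1.2494.
df = n − 2 = 160.
One-sided p ≈ 0.1067, which is ≥ 0.01, so fail to reject H₀.
The data do not give significant evidence that the true slope on advertising spend exceeds 1.274 $1000s per unit.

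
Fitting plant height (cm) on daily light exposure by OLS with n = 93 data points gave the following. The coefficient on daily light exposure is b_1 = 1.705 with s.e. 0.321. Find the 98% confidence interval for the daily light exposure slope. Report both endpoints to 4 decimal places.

(0.9449, 2.4651)

df = n − 2 = 93 − 2 = 91.
t* = t_{0.01, 91} = 2.368026.
Margin = t* × SE = 2.368026 × 0.321 = 0.760136.
CI: 1.705 ± 0.760136 → (0.9449, 2.4651).
With 98% confidence, each one-unit increase in daily light exposure is associated with a change of between 0.9449 and 2.4651 cm in plant height.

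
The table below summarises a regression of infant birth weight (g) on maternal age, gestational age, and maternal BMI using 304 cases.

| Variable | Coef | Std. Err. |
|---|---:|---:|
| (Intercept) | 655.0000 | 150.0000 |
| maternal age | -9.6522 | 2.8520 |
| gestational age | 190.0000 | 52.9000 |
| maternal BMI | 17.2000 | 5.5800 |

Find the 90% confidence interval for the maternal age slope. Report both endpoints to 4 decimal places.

Read off: b = -9.6522, SE = 2.8520 for maternal age.
df = n − k − 1 = 304 − 3 − 1 = 300.
t* = t_{0.05, 300} = 1.649949.
Margin = t* × SE = 1.649949 × 2.8520 = 4.705654.
CI: -9.6522 ± 4.705654 → (-14.3579, -4.9465).

(-14.3579, -4.9465)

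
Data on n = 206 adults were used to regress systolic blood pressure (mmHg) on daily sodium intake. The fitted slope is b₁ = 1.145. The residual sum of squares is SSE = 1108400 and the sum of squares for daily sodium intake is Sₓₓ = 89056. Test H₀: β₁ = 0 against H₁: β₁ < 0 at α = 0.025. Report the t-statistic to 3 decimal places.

MSE = SSE/(n − 2) = 1108400/204 = 5433.33.
SE(b₁) = √(MSE/Sₓₓ) = √(5433.33/89056) = 0.247003.
t = 1.145 / 0.247003 = 4.636.
df = n − 2 = 204.
One-sided p ≈ 1.0000, which is ≥ 0.025, so fail to reject H₀.
The data do not give significant evidence that the true slope on daily sodium intake is negative.

t = 4.636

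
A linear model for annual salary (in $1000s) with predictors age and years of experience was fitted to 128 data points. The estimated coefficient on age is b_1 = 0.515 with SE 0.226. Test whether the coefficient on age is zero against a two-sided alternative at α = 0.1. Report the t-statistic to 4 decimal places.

H₀: β₁ = 0 vs H₁: β₁ ≠ 0.
t = (b_1 − β₁⁰)/SE = 0.515 / 0.226 = 2.2788.
df = n − k − 1 = 128 − 2 − 1 = 125.
Two-sided p ≈ 0.0244, which is < 0.1, so reject H₀.
There is evidence that age is associated with annual salary, holding the other predictors fixed.

t = 2.2788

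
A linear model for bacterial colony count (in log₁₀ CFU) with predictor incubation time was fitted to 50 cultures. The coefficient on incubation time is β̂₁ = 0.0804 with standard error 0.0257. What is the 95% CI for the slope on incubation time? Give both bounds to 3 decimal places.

(0.029, 0.132)

df = n − 2 = 50 − 2 = 48.
t* = t_{0.025, 48} = 2.010635.
Margin = t* × SE = 2.010635 × 0.0257 = 0.05167.
CI: 0.0804 ± 0.05167 → (0.029, 0.132).
With 95% confidence, each one-unit increase in incubation time is associated with a change of between 0.029 and 0.132 log₁₀ CFU in bacterial colony count.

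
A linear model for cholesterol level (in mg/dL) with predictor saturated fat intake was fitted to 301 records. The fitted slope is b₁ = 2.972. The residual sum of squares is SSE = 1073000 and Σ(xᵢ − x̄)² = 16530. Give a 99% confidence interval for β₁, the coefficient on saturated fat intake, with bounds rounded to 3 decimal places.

(1.764, 4.180)

MSE = SSE/(n − 2) = 1073000/299 = 3588.63.
SE(b₁) = √(MSE/Sₓₓ) = √(3588.63/16530) = 0.465938.
df = n − 2 = 299.
t* = t_{0.005, 299} = 2.592372.
Margin = t* × SE = 2.592372 × 0.465938 = 1.20788.
CI: 2.972 ± 1.20788 → (1.764, 4.180).
With 99% confidence, each one-unit increase in saturated fat intake is associated with a change of between 1.764 and 4.180 mg/dL in cholesterol level.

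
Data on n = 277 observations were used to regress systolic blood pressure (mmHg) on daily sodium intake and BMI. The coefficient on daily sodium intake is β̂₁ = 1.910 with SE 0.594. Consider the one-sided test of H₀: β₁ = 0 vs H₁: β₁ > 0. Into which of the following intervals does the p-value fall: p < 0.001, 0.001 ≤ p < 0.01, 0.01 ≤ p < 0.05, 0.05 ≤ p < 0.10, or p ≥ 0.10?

p < 0.001

t = 1.910 / 0.594 = 3.215.
df = n − k − 1 = 277 − 2 − 1 = 274.
One-sided p = P(T_{274} > t) ≈ 0.0007.
So p < 0.001.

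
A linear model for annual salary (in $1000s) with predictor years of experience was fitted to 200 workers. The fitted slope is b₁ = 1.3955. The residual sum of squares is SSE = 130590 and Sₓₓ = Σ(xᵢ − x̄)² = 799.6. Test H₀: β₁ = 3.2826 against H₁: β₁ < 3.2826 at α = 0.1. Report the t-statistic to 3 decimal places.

MSE = SSE/(n − 2) = 130590/198 = 659.545.
SE(b₁) = √(MSE/Sₓₓ) = √(659.545/799.6) = 0.908209.
t = (1.3955 − 3.2826) / 0.908209 = -2.078.
df = n − 2 = 198.
One-sided p ≈ 0.0195, which is < 0.1, so reject H₀.
There is evidence that the true slope on years of experience is below 3.2826 $1000s per unit.

t = -2.078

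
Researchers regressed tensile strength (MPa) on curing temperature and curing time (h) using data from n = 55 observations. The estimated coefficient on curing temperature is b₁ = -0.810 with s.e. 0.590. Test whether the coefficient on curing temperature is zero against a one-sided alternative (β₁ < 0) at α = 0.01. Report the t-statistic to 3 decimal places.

t = -1.373

H₀: β₁ = 0 vs H₁: β₁ < 0.
t = (b₁ − β₁⁰)/SE = -0.810 / 0.590 = -1.373.
df = n − k − 1 = 55 − 2 − 1 = 52.
One-sided p ≈ 0.0878, which is ≥ 0.01, so fail to reject H₀.
The data do not give significant evidence that the true slope on curing temperature is negative, holding the other predictors fixed.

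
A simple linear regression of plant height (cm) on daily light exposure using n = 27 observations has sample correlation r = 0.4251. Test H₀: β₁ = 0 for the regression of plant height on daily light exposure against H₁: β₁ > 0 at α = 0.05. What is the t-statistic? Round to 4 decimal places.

t = r·√(n − 2)/√(1 − r²) = 0.4251·√25/√0.81929 = 2.3482.
df = n − 2 = 25.
One-sided p ≈ 0.0135, which is < 0.05, so reject H₀.
There is evidence of a linear association between daily light exposure and plant height.

t = 2.3482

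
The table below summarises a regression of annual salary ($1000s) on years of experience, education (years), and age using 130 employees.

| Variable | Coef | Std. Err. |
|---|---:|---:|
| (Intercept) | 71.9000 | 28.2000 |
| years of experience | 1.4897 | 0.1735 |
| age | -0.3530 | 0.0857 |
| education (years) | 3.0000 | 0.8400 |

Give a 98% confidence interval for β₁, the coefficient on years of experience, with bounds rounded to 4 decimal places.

Read off: b = 1.4897, SE = 0.1735 for years of experience.
df = n − k − 1 = 130 − 3 − 1 = 126.
t* = t_{0.01, 126} = 2.356307.
Margin = t* × SE = 2.356307 × 0.1735 = 0.408819.
CI: 1.4897 ± 0.408819 → (1.0809, 1.8985).

(1.0809, 1.8985)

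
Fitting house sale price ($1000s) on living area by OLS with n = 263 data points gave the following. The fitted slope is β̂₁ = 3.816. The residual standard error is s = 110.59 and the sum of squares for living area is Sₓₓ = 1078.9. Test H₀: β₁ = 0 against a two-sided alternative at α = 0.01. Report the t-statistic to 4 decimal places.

t = 1.1334

SE(β̂₁) = s/√Sₓₓ = 110.59/√1078.9 = 3.36686.
t = 3.816 / 3.36686 = 1.1334.
df = n − 2 = 261.
Two-sided p ≈ 0.2581, which is ≥ 0.01, so fail to reject H₀.
The data do not give significant evidence of an association between living area and house sale price.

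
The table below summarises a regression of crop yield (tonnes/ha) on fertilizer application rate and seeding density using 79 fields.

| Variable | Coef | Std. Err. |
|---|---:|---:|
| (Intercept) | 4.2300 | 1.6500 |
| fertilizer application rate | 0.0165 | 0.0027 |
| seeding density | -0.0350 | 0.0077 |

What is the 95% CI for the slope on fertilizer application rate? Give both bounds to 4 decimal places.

(0.0111, 0.0219)

Read off: b = 0.0165, SE = 0.0027 for fertilizer application rate.
df = n − k − 1 = 79 − 2 − 1 = 76.
t* = t_{0.025, 76} = 1.991673.
Margin = t* × SE = 1.991673 × 0.0027 = 0.005378.
CI: 0.0165 ± 0.005378 → (0.0111, 0.0219).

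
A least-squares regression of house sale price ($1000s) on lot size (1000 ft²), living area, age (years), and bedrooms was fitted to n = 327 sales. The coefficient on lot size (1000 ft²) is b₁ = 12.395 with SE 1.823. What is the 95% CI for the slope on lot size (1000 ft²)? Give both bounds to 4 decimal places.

df = n − k − 1 = 327 − 4 − 1 = 322.
t* = t_{0.025, 322} = 1.967359.
Margin = t* × SE = 1.967359 × 1.823 = 3.586495.
CI: 12.395 ± 3.586495 → (8.8085, 15.9815).
With 95% confidence, each one-unit increase in lot size (1000 ft²) is associated with a change of between 8.8085 and 15.9815 $1000s in house sale price, holding the other predictors fixed.

(8.8085, 15.9815)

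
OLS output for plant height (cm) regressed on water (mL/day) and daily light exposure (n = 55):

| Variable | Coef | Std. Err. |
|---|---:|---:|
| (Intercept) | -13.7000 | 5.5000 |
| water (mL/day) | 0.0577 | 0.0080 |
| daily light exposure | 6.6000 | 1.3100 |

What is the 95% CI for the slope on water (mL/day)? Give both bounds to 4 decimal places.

Read off: b = 0.0577, SE = 0.0080 for water (mL/day).
df = n − k − 1 = 55 − 2 − 1 = 52.
t* = t_{0.025, 52} = 2.006647.
Margin = t* × SE = 2.006647 × 0.0080 = 0.016053.
CI: 0.0577 ± 0.016053 → (0.0416, 0.0738).

(0.0416, 0.0738)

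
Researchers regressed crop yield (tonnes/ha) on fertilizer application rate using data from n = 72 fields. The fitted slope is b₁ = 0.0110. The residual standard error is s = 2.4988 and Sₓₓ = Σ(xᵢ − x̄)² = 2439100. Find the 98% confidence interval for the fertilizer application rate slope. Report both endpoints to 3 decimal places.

SE(b₁) = s/√Sₓₓ = 2.4988/√2439100 = 0.00159999.
df = n − 2 = 70.
t* = t_{0.01, 70} = 2.380807.
Margin = t* × SE = 2.380807 × 0.00159999 = 0.00381.
CI: 0.0110 ± 0.00381 → (0.007, 0.015).
With 98% confidence, each one-unit increase in fertilizer application rate is associated with a change of between 0.007 and 0.015 tonnes/ha in crop yield.

(0.007, 0.015)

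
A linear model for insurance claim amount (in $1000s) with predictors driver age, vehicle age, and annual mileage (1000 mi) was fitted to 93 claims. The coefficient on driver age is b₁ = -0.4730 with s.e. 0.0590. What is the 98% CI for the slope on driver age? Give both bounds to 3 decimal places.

df = n − k − 1 = 93 − 3 − 1 = 89.
t* = t_{0.01, 89} = 2.368979.
Margin = t* × SE = 2.368979 × 0.0590 = 0.13977.
CI: -0.4730 ± 0.13977 → (-0.613, -0.333).
With 98% confidence, each one-unit increase in driver age is associated with a change of between -0.613 and -0.333 $1000s in insurance claim amount, holding the other predictors fixed.

(-0.613, -0.333)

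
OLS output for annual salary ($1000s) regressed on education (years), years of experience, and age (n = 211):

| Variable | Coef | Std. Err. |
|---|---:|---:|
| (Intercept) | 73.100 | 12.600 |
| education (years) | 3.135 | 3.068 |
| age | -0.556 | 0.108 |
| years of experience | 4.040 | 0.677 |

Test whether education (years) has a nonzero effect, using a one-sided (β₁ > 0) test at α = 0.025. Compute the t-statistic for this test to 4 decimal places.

t = 1.0218

Read off: b = 3.135, SE = 3.068 for education (years).
H₀: β₁ = 0 vs H₁: β₁ > 0.
t = 3.135 / 3.068 = 1.0218.
df = n − k − 1 = 211 − 3 − 1 = 207.
One-sided p ≈ 0.1540, which is ≥ 0.025, so fail to reject H₀.
The data do not give significant evidence that the true slope on education (years) is positive, holding the other predictors fixed.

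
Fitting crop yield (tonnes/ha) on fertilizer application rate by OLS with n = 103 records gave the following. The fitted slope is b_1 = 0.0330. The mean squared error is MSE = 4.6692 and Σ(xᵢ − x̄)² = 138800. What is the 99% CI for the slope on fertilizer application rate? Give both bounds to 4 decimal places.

(0.0178, 0.0482)

SE(b_1) = √(MSE/Sₓₓ) = √(4.6692/138800) = 0.00579998.
df = n − 2 = 101.
t* = t_{0.005, 101} = 2.625386.
Margin = t* × SE = 2.625386 × 0.00579998 = 0.015227.
CI: 0.0330 ± 0.015227 → (0.0178, 0.0482).
With 99% confidence, each one-unit increase in fertilizer application rate is associated with a change of between 0.0178 and 0.0482 tonnes/ha in crop yield.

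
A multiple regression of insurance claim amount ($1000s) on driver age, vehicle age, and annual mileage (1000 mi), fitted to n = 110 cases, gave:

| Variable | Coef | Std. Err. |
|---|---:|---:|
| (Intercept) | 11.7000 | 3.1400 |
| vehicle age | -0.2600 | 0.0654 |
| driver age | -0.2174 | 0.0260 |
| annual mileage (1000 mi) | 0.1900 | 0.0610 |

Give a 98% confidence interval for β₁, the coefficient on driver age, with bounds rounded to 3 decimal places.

Read off: b = -0.2174, SE = 0.0260 for driver age.
df = n − k − 1 = 110 − 3 − 1 = 106.
t* = t_{0.01, 106} = 2.362043.
Margin = t* × SE = 2.362043 × 0.0260 = 0.06141.
CI: -0.2174 ± 0.06141 → (-0.279, -0.156).

(-0.279, -0.156)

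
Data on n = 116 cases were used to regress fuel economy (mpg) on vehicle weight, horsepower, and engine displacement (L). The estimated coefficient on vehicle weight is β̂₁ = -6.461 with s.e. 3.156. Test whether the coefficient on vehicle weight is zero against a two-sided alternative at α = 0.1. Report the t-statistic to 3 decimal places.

H₀: β₁ = 0 vs H₁: β₁ ≠ 0.
t = (β̂₁ − β₁⁰)/SE = -6.461 / 3.156 = -2.047.
df = n − k − 1 = 116 − 3 − 1 = 112.
Two-sided p ≈ 0.0430, which is < 0.1, so reject H₀.
There is evidence that vehicle weight is associated with fuel economy, holding the other predictors fixed.

t = -2.047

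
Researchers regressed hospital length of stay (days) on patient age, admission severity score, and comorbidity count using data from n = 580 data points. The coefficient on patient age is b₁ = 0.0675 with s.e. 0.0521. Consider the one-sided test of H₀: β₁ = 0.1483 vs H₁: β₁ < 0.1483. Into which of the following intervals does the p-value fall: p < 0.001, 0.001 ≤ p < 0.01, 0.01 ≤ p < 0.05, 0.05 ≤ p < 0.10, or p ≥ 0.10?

t = (0.0675 − 0.1483) / 0.0521 = -1.551.
df = n − k − 1 = 580 − 3 − 1 = 576.
One-sided p = P(T_{576} < t) ≈ 0.0607.
So 0.05 ≤ p < 0.10.

0.05 ≤ p < 0.10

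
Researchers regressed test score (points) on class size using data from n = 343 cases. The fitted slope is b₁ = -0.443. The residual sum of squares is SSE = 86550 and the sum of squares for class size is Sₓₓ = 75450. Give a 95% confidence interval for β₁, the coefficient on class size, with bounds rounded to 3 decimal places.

MSE = SSE/(n − 2) = 86550/341 = 253.812.
SE(b₁) = √(MSE/Sₓₓ) = √(253.812/75450) = 0.0579998.
df = n − 2 = 341.
t* = t_{0.025, 341} = 1.966945.
Margin = t* × SE = 1.966945 × 0.0579998 = 0.11408.
CI: -0.443 ± 0.11408 → (-0.557, -0.329).
With 95% confidence, each one-unit increase in class size is associated with a change of between -0.557 and -0.329 points in test score.

(-0.557, -0.329)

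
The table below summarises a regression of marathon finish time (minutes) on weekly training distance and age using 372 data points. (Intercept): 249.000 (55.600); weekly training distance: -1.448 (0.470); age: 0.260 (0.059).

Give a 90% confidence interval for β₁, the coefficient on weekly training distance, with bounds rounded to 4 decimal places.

(-2.2230, -0.6730)

Read off: b = -1.448, SE = 0.470 for weekly training distance.
df = n − k − 1 = 372 − 2 − 1 = 369.
t* = t_{0.05, 369} = 1.648994.
Margin = t* × SE = 1.648994 × 0.470 = 0.775027.
CI: -1.448 ± 0.775027 → (-2.2230, -0.6730).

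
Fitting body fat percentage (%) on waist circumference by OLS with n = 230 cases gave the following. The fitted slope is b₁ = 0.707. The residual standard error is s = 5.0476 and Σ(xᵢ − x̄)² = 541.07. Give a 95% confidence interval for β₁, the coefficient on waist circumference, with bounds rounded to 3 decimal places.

(0.279, 1.135)

SE(b₁) = s/√Sₓₓ = 5.0476/√541.07 = 0.216999.
df = n − 2 = 228.
t* = t_{0.025, 228} = 1.970423.
Margin = t* × SE = 1.970423 × 0.216999 = 0.42758.
CI: 0.707 ± 0.42758 → (0.279, 1.135).
With 95% confidence, each one-unit increase in waist circumference is associated with a change of between 0.279 and 1.135 % in body fat percentage.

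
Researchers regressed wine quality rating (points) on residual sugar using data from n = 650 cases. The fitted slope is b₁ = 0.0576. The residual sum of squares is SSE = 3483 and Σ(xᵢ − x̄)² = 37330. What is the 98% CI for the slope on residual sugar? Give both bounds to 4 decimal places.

(0.0296, 0.0856)

MSE = SSE/(n − 2) = 3483/648 = 5.375.
SE(b₁) = √(MSE/Sₓₓ) = √(5.375/37330) = 0.0119994.
df = n − 2 = 648.
t* = t_{0.01, 648} = 2.332116.
Margin = t* × SE = 2.332116 × 0.0119994 = 0.027984.
CI: 0.0576 ± 0.027984 → (0.0296, 0.0856).
With 98% confidence, each one-unit increase in residual sugar is associated with a change of between 0.0296 and 0.0856 points in wine quality rating.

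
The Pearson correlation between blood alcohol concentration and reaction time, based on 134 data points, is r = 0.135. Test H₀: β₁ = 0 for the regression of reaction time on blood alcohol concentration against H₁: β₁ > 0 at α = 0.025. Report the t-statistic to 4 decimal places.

t = 1.5654

t = r·√(n − 2)/√(1 − r²) = 0.135·√132/√0.981775 = 1.5654.
df = n − 2 = 132.
One-sided p ≈ 0.0599, which is ≥ 0.025, so fail to reject H₀.
The data do not give significant evidence of a linear association between blood alcohol concentration and reaction time.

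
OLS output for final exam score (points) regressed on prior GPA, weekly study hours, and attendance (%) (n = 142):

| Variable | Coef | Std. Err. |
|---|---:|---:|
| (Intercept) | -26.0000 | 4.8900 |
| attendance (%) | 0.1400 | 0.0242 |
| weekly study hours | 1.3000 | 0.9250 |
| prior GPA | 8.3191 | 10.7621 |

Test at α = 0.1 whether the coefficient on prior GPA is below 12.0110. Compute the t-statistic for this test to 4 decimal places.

t = -0.3430

Read off: b = 8.3191, SE = 10.7621 for prior GPA.
H₀: β₁ = 12.0110 vs H₁: β₁ < 12.0110.
t = (8.3191 − 12.0110) / 10.7621 = -0.3430.
df = n − k − 1 = 142 − 3 − 1 = 138.
One-sided p ≈ 0.3660, which is ≥ 0.1, so fail to reject H₀.
The data do not give significant evidence that the true slope on prior GPA is below 12.0110 points per unit, holding the other predictors fixed.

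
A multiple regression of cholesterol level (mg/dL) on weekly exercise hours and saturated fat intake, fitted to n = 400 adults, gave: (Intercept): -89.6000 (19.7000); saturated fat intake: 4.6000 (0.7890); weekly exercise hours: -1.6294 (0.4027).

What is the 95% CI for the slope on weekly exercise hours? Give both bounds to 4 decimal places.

Read off: b = -1.6294, SE = 0.4027 for weekly exercise hours.
df = n − k − 1 = 400 − 2 − 1 = 397.
t* = t_{0.025, 397} = 1.965957.
Margin = t* × SE = 1.965957 × 0.4027 = 0.791691.
CI: -1.6294 ± 0.791691 → (-2.4211, -0.8377).

(-2.4211, -0.8377)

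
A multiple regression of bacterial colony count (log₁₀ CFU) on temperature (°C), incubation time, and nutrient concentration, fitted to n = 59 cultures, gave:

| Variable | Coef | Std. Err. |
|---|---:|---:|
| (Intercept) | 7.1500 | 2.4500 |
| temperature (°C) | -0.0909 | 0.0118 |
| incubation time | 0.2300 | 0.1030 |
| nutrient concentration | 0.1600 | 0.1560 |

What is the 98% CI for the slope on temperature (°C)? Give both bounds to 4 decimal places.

Read off: b = -0.0909, SE = 0.0118 for temperature (°C).
df = n − k − 1 = 59 − 3 − 1 = 55.
t* = t_{0.01, 55} = 2.396081.
Margin = t* × SE = 2.396081 × 0.0118 = 0.028274.
CI: -0.0909 ± 0.028274 → (-0.1192, -0.0626).

(-0.1192, -0.0626)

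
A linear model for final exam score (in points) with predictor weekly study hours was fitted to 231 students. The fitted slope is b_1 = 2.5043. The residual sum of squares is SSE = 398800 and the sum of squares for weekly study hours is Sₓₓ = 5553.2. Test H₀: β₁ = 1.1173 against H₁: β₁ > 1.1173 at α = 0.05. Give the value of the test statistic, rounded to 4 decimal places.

t = 2.4768

MSE = SSE/(n − 2) = 398800/229 = 1741.48.
SE(b_1) = √(MSE/Sₓₓ) = √(1741.48/5553.2) = 0.56.
t = (2.5043 − 1.1173) / 0.56 = 2.4768.
df = n − 2 = 229.
One-sided p ≈ 0.0070, which is < 0.05, so reject H₀.
There is evidence that the true slope on weekly study hours exceeds 1.1173 points per unit.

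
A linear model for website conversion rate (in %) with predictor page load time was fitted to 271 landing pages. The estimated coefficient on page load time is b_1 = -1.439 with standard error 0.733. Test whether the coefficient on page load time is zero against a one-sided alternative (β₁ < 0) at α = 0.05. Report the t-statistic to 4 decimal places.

H₀: β₁ = 0 vs H₁: β₁ < 0.
t = (b_1 − β₁⁰)/SE = -1.439 / 0.733 = -1.9632.
df = n − 2 = 271 − 2 = 269.
One-sided p ≈ 0.0253, which is < 0.05, so reject H₀.
There is evidence that the true slope on page load time is negative.

t = -1.9632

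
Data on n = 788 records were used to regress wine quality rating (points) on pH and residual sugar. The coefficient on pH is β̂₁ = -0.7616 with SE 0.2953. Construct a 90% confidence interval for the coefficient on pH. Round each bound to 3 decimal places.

(-1.248, -0.275)

df = n − k − 1 = 788 − 2 − 1 = 785.
t* = t_{0.05, 785} = 1.646797.
Margin = t* × SE = 1.646797 × 0.2953 = 0.48630.
CI: -0.7616 ± 0.48630 → (-1.248, -0.275).
With 90% confidence, each one-unit increase in pH is associated with a change of between -1.248 and -0.275 points in wine quality rating, holding the other predictors fixed.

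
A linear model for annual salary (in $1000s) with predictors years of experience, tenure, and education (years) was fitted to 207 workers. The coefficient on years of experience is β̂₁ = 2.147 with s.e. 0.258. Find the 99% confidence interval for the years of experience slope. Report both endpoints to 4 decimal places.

(1.4761, 2.8179)

df = n − k − 1 = 207 − 3 − 1 = 203.
t* = t_{0.005, 203} = 2.600265.
Margin = t* × SE = 2.600265 × 0.258 = 0.670868.
CI: 2.147 ± 0.670868 → (1.4761, 2.8179).
With 99% confidence, each one-unit increase in years of experience is associated with a change of between 1.4761 and 2.8179 $1000s in annual salary, holding the other predictors fixed.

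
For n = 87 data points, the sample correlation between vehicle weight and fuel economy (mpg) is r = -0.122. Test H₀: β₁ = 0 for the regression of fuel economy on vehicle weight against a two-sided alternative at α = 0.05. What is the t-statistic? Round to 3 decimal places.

t = -1.133

t = r·√(n − 2)/√(1 − r²) = -0.122·√85/√0.985116 = -1.133.
df = n − 2 = 85.
Two-sided p ≈ 0.2603, which is ≥ 0.05, so fail to reject H₀.
The data do not give significant evidence of a linear association between vehicle weight and fuel economy.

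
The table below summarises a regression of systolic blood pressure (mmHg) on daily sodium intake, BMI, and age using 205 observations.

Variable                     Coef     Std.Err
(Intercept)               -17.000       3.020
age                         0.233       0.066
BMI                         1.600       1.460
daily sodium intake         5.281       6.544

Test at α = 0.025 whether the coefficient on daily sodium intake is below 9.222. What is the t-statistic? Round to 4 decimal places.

Read off: b = 5.281, SE = 6.544 for daily sodium intake.
H₀: β₁ = 9.222 vs H₁: β₁ < 9.222.
t = (5.281 − 9.222) / 6.544 = -0.6022.
df = n − k − 1 = 205 − 3 − 1 = 201.
One-sided p ≈ 0.2738, which is ≥ 0.025, so fail to reject H₀.
The data do not give significant evidence that the true slope on daily sodium intake is below 9.222 mmHg per unit, holding the other predictors fixed.

t = -0.6022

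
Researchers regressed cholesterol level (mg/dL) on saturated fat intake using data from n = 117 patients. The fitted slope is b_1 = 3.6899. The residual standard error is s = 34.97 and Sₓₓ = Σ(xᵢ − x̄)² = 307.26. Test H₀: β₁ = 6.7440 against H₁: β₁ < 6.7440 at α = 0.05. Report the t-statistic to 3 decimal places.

t = -1.531

SE(b_1) = s/√Sₓₓ = 34.97/√307.26 = 1.995.
t = (3.6899 − 6.7440) / 1.995 = -1.531.
df = n − 2 = 115.
One-sided p ≈ 0.0643, which is ≥ 0.05, so fail to reject H₀.
The data do not give significant evidence that the true slope on saturated fat intake is below 6.7440 mg/dL per unit.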